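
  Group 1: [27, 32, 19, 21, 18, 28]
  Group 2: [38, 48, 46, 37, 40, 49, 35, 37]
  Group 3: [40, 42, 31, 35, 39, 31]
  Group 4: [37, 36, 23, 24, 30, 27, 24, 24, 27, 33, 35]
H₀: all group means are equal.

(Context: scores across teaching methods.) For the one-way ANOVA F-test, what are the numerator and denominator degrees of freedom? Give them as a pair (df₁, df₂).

k = 4 groups, N = 31 total
df = (k−1, N−k) = (4−1, 31−4) = (3, 27)

degrees of freedom = [3, 27]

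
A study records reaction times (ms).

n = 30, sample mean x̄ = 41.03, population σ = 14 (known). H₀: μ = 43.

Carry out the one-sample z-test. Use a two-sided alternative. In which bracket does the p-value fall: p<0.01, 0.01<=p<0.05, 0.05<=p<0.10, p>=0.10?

p-value bracket: p>=0.10

SE = σ/√n = 14/√30 = 2.5560
z = (x̄−μ₀)/SE = (41.03−43)/2.5560 = -0.7707
p-value (two-sided) = 0.44087
→ bracket: p>=0.10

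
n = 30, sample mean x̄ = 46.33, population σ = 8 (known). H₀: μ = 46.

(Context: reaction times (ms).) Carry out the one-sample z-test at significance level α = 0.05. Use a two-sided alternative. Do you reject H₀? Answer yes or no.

reject H₀: no

SE = σ/√n = 8/√30 = 1.4606
z = (x̄−μ₀)/SE = (46.33−46)/1.4606 = 0.2259
p-value (two-sided) = 0.82125
At α=0.05: p ≥ α → fail to reject H₀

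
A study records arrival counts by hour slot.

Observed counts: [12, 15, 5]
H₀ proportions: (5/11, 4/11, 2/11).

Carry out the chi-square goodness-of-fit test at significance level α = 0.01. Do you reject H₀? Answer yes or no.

reject H₀: no

n = 32; E_i = n·p_i = [14.55, 11.64, 5.82]
χ² = (12−14.55)²/14.55 + (15−11.64)²/11.64 + (5−5.82)²/5.82 = 1.5328
df = 2
p-value (upper-tail) = 0.46468
At α=0.01: p ≥ α → fail to reject H₀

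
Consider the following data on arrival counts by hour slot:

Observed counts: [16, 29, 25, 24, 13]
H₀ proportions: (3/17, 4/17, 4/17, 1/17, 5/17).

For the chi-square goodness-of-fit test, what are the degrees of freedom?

df = k − 1 = 5 − 1 = 4

degrees of freedom = 4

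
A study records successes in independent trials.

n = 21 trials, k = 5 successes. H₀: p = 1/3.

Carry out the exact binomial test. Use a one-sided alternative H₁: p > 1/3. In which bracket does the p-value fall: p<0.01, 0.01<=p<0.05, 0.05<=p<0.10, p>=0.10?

Exact binomial: n=21, k=5, p₀=1/3=0.3333
P(X≥5) from Σ C(n,i)·p₀^i·(1−p₀)^(n−i)
p-value (one-sided, H₁ greater) = 0.87884
→ bracket: p>=0.10

p-value bracket: p>=0.10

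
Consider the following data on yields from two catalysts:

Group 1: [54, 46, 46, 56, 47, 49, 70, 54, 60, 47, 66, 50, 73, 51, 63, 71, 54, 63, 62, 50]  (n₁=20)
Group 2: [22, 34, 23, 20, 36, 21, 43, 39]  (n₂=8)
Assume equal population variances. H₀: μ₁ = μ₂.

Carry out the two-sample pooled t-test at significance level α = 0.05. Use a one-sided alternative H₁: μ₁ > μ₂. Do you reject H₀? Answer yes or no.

reject H₀: yes

x̄₁=56.600, s₁=8.804, n₁=20
x̄₂=29.750, s₂=9.223, n₂=8
s_p² = [19·8.804² + 7·9.223²]/26 = 79.5500
SE = √(s_p²·(1/20+1/8)) = 3.7311
t = (56.600−29.750)/3.7311 = 7.1962
df = 26
p-value (one-sided, H₁ greater) = 0.00000
At α=0.05: p < α → reject H₀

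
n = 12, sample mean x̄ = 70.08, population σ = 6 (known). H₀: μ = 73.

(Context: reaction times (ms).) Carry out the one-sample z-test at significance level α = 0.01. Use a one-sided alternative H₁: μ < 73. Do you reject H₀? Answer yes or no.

reject H₀: no

SE = σ/√n = 6/√12 = 1.7321
z = (x̄−μ₀)/SE = (70.08−73)/1.7321 = -1.6859
p-value (one-sided, H₁ less) = 0.04591
At α=0.01: p ≥ α → fail to reject H₀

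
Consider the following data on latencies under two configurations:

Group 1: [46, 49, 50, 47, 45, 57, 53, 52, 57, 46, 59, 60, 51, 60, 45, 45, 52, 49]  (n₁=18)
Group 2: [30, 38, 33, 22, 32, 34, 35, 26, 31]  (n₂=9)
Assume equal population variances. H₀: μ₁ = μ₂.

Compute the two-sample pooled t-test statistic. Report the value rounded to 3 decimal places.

x̄₁=51.278, s₁=5.345, n₁=18
x̄₂=31.222, s₂=4.816, n₂=9
s_p² = [17·5.345² + 8·4.816²]/25 = 26.8467
SE = √(s_p²·(1/18+1/9)) = 2.1153
t = (51.278−31.222)/2.1153 = 9.4812
df = 25

test statistic = 9.481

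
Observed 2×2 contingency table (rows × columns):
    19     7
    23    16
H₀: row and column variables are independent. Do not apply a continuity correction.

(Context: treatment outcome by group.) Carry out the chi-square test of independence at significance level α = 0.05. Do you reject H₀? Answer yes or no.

Row totals [26, 39], col totals [42, 23], n=65
χ² = (19−16.80)²/16.80 + (7−9.20)²/9.20 + (23−25.20)²/25.20 + (16−13.80)²/13.80 = 1.3570
df = 1
p-value (upper-tail) = 0.24406
At α=0.05: p ≥ α → fail to reject H₀

reject H₀: no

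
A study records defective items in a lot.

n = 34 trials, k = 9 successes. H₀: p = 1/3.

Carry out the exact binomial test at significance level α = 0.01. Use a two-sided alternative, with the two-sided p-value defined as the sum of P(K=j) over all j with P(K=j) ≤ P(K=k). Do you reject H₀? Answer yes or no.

reject H₀: no

Exact binomial: n=34, k=9, p₀=1/3=0.3333
P(X=j) = C(n,j)·p₀^j·(1−p₀)^(n−j); p = Σ P(X=j) over j with P(X=j) ≤ P(X=9)
p-value (two-sided) = 0.46957
At α=0.01: p ≥ α → fail to reject H₀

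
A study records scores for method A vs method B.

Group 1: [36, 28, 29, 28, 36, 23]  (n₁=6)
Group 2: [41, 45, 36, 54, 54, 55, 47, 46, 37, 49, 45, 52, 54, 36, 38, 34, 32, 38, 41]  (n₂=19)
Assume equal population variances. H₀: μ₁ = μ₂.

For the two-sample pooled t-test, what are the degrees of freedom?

df = n₁ + n₂ − 2 = 6 + 19 − 2 = 23

degrees of freedom = 23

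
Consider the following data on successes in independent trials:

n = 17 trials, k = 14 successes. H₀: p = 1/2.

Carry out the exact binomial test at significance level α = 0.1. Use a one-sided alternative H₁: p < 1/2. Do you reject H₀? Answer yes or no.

Exact binomial: n=17, k=14, p₀=1/2=0.5000
P(X≤14) from Σ C(n,i)·p₀^i·(1−p₀)^(n−i)
p-value (one-sided, H₁ less) = 0.99883
At α=0.1: p ≥ α → fail to reject H₀

reject H₀: no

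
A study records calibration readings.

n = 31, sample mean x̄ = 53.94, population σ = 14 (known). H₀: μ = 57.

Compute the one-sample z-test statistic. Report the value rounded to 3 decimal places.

SE = σ/√n = 14/√31 = 2.5145
z = (x̄−μ₀)/SE = (53.94−57)/2.5145 = -1.2170

test statistic = -1.217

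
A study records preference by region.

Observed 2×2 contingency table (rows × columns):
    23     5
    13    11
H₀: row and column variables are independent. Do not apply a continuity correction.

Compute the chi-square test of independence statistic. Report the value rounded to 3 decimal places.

Row totals [28, 24], col totals [36, 16], n=52
χ² = (23−19.38)²/19.38 + (5−8.62)²/8.62 + (13−16.62)²/16.62 + (11−7.38)²/7.38 = 4.7482
df = 1

test statistic = 4.748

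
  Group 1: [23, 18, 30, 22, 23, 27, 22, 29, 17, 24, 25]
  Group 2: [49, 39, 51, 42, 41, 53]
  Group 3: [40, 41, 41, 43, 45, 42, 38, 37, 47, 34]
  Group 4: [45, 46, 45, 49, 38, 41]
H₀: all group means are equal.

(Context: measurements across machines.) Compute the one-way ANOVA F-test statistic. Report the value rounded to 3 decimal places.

test statistic = 50.820

Group means [23.64, 45.83, 40.80, 44.00], grand mean 36.576
SSB = Σnᵢ(x̄ᵢ−x̄)² = 2865.082; SSW = ΣΣ(x−x̄ᵢ)² = 544.979
MSB = 2865.082/3 = 955.0273; MSW = 544.979/29 = 18.7924
F = MSB/MSW = 50.8199
df = (3, 29)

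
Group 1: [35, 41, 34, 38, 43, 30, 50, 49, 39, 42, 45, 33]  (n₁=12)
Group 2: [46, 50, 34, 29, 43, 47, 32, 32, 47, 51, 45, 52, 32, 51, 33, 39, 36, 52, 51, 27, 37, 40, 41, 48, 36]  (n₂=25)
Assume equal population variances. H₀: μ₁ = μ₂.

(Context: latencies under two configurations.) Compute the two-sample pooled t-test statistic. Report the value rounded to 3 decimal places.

test statistic = -0.500

x̄₁=39.917, s₁=6.288, n₁=12
x̄₂=41.240, s₂=8.048, n₂=25
s_p² = [11·6.288² + 24·8.048²]/35 = 56.8422
SE = √(s_p²·(1/12+1/25)) = 2.6477
t = (39.917−41.240)/2.6477 = -0.4998
df = 35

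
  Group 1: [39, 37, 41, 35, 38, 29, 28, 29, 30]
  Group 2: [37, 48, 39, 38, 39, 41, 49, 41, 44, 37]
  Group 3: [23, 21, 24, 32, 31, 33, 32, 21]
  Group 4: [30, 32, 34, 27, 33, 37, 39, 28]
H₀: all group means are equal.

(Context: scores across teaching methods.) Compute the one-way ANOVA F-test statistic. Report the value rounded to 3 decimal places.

Group means [34.00, 41.30, 27.12, 32.50], grand mean 34.171
SSB = Σnᵢ(x̄ᵢ−x̄)² = 927.996; SSW = ΣΣ(x−x̄ᵢ)² = 692.975
MSB = 927.996/3 = 309.3321; MSW = 692.975/31 = 22.3540
F = MSB/MSW = 13.8379
df = (3, 31)

test statistic = 13.838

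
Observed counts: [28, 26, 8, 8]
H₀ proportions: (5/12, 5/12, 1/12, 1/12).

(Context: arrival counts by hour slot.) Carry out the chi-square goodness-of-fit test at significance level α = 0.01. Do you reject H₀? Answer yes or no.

reject H₀: no

n = 70; E_i = n·p_i = [29.17, 29.17, 5.83, 5.83]
χ² = (28−29.17)²/29.17 + (26−29.17)²/29.17 + (8−5.83)²/5.83 + (8−5.83)²/5.83 = 2.0000
df = 3
p-value (upper-tail) = 0.57241
At α=0.01: p ≥ α → fail to reject H₀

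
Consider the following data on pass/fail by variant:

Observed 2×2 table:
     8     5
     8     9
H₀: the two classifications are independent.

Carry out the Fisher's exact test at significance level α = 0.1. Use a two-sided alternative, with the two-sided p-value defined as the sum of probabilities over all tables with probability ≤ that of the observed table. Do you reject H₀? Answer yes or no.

Margins: r₁=13, r₂=17, c₁=16, c₂=14, n=30
p_obs = C(13,8)·C(17,8)/C(30,16); sum pmf over tables with pmf ≤ p_obs
p-value (two-sided) = 0.48365
At α=0.1: p ≥ α → fail to reject H₀

reject H₀: no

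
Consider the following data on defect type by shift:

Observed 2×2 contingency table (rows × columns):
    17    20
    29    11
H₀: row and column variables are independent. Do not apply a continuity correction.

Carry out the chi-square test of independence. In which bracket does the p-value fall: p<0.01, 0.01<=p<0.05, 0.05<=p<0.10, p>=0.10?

Row totals [37, 40], col totals [46, 31], n=77
χ² = (17−22.10)²/22.10 + (20−14.90)²/14.90 + (29−23.90)²/23.90 + (11−16.10)²/16.10 = 5.6350
df = 1
p-value (upper-tail) = 0.01761
→ bracket: 0.01<=p<0.05

p-value bracket: 0.01<=p<0.05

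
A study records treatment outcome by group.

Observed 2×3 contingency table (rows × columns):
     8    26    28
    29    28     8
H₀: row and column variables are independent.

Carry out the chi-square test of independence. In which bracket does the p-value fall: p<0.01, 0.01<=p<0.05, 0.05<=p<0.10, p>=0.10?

Row totals [62, 65], col totals [37, 54, 36], n=127
χ² = (8−18.06)²/18.06 + (26−26.36)²/26.36 + (28−17.57)²/17.57 + (29−18.94)²/18.94 + (28−27.64)²/27.64 + (8−18.43)²/18.43 = 23.0461
df = 2
p-value (upper-tail) = 0.00001
→ bracket: p<0.01

p-value bracket: p<0.01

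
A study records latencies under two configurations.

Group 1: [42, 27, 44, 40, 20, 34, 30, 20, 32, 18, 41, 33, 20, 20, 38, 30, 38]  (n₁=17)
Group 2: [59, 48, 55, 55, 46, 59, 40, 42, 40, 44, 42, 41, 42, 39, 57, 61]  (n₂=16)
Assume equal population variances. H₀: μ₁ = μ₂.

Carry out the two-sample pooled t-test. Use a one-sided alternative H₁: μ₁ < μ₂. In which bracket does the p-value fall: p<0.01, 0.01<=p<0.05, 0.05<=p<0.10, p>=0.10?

p-value bracket: p<0.01

x̄₁=31.000, s₁=8.853, n₁=17
x̄₂=48.125, s₂=8.065, n₂=16
s_p² = [16·8.853² + 15·8.065²]/31 = 71.9274
SE = √(s_p²·(1/17+1/16)) = 2.9541
t = (31.000−48.125)/2.9541 = -5.7971
df = 31
p-value (one-sided, H₁ less) = 0.00000
→ bracket: p<0.01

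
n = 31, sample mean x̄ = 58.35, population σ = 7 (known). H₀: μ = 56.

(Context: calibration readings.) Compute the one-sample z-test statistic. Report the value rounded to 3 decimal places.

SE = σ/√n = 7/√31 = 1.2572
z = (x̄−μ₀)/SE = (58.35−56)/1.2572 = 1.8692

test statistic = 1.869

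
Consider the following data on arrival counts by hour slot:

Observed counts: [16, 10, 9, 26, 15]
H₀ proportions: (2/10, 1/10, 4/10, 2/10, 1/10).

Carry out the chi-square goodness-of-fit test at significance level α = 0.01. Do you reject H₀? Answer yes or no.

reject H₀: yes

n = 76; E_i = n·p_i = [15.20, 7.60, 30.40, 15.20, 7.60]
χ² = (16−15.20)²/15.20 + (10−7.60)²/7.60 + (9−30.40)²/30.40 + (26−15.20)²/15.20 + (15−7.60)²/7.60 = 30.7434
df = 4
p-value (upper-tail) = 0.00000
At α=0.01: p < α → reject H₀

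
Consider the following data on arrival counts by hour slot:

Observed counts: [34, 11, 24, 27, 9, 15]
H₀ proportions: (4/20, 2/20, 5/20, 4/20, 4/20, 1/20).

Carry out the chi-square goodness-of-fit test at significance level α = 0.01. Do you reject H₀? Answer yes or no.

n = 120; E_i = n·p_i = [24.00, 12.00, 30.00, 24.00, 24.00, 6.00]
χ² = (34−24.00)²/24.00 + (11−12.00)²/12.00 + (24−30.00)²/30.00 + (27−24.00)²/24.00 + (9−24.00)²/24.00 + (15−6.00)²/6.00 = 28.7000
df = 5
p-value (upper-tail) = 0.00003
At α=0.01: p < α → reject H₀

reject H₀: yes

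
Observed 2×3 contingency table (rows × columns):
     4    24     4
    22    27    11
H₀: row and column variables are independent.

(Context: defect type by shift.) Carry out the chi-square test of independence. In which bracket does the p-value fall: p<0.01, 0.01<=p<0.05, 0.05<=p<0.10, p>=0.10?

p-value bracket: 0.01<=p<0.05

Row totals [32, 60], col totals [26, 51, 15], n=92
χ² = (4−9.04)²/9.04 + (24−17.74)²/17.74 + (4−5.22)²/5.22 + (22−16.96)²/16.96 + (27−33.26)²/33.26 + (11−9.78)²/9.78 = 8.1366
df = 2
p-value (upper-tail) = 0.01711
→ bracket: 0.01<=p<0.05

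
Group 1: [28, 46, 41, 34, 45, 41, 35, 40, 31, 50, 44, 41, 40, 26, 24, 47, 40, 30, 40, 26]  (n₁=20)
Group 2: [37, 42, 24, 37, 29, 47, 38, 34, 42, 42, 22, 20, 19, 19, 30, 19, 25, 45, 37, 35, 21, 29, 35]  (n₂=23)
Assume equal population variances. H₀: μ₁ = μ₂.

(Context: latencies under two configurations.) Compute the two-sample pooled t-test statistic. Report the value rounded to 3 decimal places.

test statistic = 2.230

x̄₁=37.450, s₁=7.722, n₁=20
x̄₂=31.652, s₂=9.123, n₂=23
s_p² = [19·7.722² + 22·9.123²]/41 = 72.2968
SE = √(s_p²·(1/20+1/23)) = 2.5996
t = (37.450−31.652)/2.5996 = 2.2302
df = 41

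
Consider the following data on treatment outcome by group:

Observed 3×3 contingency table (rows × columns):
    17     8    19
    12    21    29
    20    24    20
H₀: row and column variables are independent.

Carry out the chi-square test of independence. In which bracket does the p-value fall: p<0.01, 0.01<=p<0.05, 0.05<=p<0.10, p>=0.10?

p-value bracket: 0.05<=p<0.10

Row totals [44, 62, 64], col totals [49, 53, 68], n=170
χ² = (17−12.68)²/12.68 + (8−13.72)²/13.72 + (19−17.60)²/17.60 + (12−17.87)²/17.87 + (21−19.33)²/19.33 + (29−24.80)²/24.80 + (20−18.45)²/18.45 + (24−19.95)²/19.95 + (20−25.60)²/25.60 = 8.9253
df = 4
p-value (upper-tail) = 0.06300
→ bracket: 0.05<=p<0.10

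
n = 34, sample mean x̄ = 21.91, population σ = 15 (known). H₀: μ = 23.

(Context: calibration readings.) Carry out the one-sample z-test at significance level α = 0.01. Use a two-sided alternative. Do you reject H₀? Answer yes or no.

reject H₀: no

SE = σ/√n = 15/√34 = 2.5725
z = (x̄−μ₀)/SE = (21.91−23)/2.5725 = -0.4237
p-value (two-sided) = 0.67177
At α=0.01: p ≥ α → fail to reject H₀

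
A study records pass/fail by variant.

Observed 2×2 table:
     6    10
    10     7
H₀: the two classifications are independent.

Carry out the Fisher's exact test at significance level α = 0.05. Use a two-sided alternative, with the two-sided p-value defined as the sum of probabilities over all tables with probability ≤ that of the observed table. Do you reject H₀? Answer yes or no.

reject H₀: no

Margins: r₁=16, r₂=17, c₁=16, c₂=17, n=33
p_obs = C(16,6)·C(17,10)/C(33,16); sum pmf over tables with pmf ≤ p_obs
p-value (two-sided) = 0.30283
At α=0.05: p ≥ α → fail to reject H₀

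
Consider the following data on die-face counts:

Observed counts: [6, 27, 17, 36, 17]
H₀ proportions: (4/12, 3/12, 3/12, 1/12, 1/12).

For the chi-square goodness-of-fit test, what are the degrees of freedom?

df = k − 1 = 5 − 1 = 4

degrees of freedom = 4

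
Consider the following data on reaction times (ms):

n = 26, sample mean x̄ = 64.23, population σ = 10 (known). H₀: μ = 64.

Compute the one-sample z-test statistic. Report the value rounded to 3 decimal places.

test statistic = 0.117

SE = σ/√n = 10/√26 = 1.9612
z = (x̄−μ₀)/SE = (64.23−64)/1.9612 = 0.1173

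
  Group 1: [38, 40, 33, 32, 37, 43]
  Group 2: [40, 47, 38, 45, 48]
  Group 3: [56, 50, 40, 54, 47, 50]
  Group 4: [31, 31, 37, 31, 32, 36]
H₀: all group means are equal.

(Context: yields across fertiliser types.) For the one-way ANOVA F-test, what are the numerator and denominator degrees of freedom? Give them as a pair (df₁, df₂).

k = 4 groups, N = 23 total
df = (k−1, N−k) = (4−1, 23−4) = (3, 19)

degrees of freedom = [3, 19]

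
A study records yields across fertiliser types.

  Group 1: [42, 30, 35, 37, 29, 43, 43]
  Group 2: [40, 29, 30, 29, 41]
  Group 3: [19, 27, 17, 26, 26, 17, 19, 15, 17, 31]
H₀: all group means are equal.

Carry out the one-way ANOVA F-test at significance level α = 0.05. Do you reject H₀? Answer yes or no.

Group means [37.00, 33.80, 21.40], grand mean 29.182
SSB = Σnᵢ(x̄ᵢ−x̄)² = 1140.073; SSW = ΣΣ(x−x̄ᵢ)² = 641.200
MSB = 1140.073/2 = 570.0364; MSW = 641.200/19 = 33.7474
F = MSB/MSW = 16.8913
df = (2, 19)
p-value (upper-tail) = 0.00006
At α=0.05: p < α → reject H₀

reject H₀: yes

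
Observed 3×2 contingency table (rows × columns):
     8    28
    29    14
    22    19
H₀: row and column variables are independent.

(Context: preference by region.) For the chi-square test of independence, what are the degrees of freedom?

degrees of freedom = 2

df = (r−1)(c−1) = (3−1)·(2−1) = 2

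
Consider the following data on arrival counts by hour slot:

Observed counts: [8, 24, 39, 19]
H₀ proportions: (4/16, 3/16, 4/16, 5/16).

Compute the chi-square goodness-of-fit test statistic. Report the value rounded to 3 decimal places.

n = 90; E_i = n·p_i = [22.50, 16.88, 22.50, 28.12]
χ² = (8−22.50)²/22.50 + (24−16.88)²/16.88 + (39−22.50)²/22.50 + (19−28.12)²/28.12 = 27.4133
df = 3

test statistic = 27.413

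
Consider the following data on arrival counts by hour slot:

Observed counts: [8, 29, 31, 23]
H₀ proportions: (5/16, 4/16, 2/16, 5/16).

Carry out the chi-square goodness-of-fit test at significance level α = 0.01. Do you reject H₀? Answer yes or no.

n = 91; E_i = n·p_i = [28.44, 22.75, 11.38, 28.44]
χ² = (8−28.44)²/28.44 + (29−22.75)²/22.75 + (31−11.38)²/11.38 + (23−28.44)²/28.44 = 51.3033
df = 3
p-value (upper-tail) = 0.00000
At α=0.01: p < α → reject H₀

reject H₀: yes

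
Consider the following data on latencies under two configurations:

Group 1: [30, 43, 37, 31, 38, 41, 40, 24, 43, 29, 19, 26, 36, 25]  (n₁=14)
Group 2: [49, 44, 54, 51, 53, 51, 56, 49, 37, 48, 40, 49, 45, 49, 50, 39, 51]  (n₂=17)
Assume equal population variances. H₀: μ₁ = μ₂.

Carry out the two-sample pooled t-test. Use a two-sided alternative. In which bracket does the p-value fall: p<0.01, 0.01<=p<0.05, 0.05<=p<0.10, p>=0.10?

x̄₁=33.000, s₁=7.756, n₁=14
x̄₂=47.941, s₂=5.309, n₂=17
s_p² = [13·7.756² + 16·5.309²]/29 = 42.5152
SE = √(s_p²·(1/14+1/17)) = 2.3532
t = (33.000−47.941)/2.3532 = -6.3492
df = 29
p-value (two-sided) = 0.00000
→ bracket: p<0.01

p-value bracket: p<0.01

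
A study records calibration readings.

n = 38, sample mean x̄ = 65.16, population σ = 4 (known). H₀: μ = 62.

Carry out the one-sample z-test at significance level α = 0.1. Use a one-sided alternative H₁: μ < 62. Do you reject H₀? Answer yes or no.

SE = σ/√n = 4/√38 = 0.6489
z = (x̄−μ₀)/SE = (65.16−62)/0.6489 = 4.8699
p-value (one-sided, H₁ less) = 1.00000
At α=0.1: p ≥ α → fail to reject H₀

reject H₀: no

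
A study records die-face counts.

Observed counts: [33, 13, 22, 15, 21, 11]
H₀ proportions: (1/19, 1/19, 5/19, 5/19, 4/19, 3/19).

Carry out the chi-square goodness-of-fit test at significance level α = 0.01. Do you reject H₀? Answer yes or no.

n = 115; E_i = n·p_i = [6.05, 6.05, 30.26, 30.26, 24.21, 18.16]
χ² = (33−6.05)²/6.05 + (13−6.05)²/6.05 + (22−30.26)²/30.26 + (15−30.26)²/30.26 + (21−24.21)²/24.21 + (11−18.16)²/18.16 = 141.1503
df = 5
p-value (upper-tail) = 0.00000
At α=0.01: p < α → reject H₀

reject H₀: yes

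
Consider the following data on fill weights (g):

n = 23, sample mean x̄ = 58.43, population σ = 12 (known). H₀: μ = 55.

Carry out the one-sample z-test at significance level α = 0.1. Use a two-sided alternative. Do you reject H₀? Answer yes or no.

reject H₀: no

SE = σ/√n = 12/√23 = 2.5022
z = (x̄−μ₀)/SE = (58.43−55)/2.5022 = 1.3708
p-value (two-sided) = 0.17043
At α=0.1: p ≥ α → fail to reject H₀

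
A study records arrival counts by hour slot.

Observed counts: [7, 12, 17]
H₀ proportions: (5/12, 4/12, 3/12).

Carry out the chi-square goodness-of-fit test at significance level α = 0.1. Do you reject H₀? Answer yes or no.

reject H₀: yes

n = 36; E_i = n·p_i = [15.00, 12.00, 9.00]
χ² = (7−15.00)²/15.00 + (12−12.00)²/12.00 + (17−9.00)²/9.00 = 11.3778
df = 2
p-value (upper-tail) = 0.00338
At α=0.1: p < α → reject H₀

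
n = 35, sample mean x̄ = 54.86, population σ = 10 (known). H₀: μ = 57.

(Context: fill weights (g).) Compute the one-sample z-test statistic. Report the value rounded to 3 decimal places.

SE = σ/√n = 10/√35 = 1.6903
z = (x̄−μ₀)/SE = (54.86−57)/1.6903 = -1.2660

test statistic = -1.266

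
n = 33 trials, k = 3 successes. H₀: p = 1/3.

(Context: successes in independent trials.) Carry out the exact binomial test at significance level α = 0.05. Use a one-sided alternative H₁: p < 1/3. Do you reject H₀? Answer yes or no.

Exact binomial: n=33, k=3, p₀=1/3=0.3333
P(X≤3) from Σ C(n,i)·p₀^i·(1−p₀)^(n−i)
p-value (one-sided, H₁ less) = 0.00128
At α=0.05: p < α → reject H₀

reject H₀: yes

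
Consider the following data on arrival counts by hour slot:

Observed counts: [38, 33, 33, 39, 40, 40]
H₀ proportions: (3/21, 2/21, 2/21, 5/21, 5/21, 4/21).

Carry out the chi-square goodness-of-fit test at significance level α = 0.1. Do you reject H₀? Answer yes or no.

n = 223; E_i = n·p_i = [31.86, 21.24, 21.24, 53.10, 53.10, 42.48]
χ² = (38−31.86)²/31.86 + (33−21.24)²/21.24 + (33−21.24)²/21.24 + (39−53.10)²/53.10 + (40−53.10)²/53.10 + (40−42.48)²/42.48 = 21.3283
df = 5
p-value (upper-tail) = 0.00070
At α=0.1: p < α → reject H₀

reject H₀: yes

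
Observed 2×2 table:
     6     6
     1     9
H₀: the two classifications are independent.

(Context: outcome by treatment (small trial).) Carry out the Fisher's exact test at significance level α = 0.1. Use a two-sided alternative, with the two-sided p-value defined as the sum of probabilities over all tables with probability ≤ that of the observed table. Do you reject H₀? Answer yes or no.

Margins: r₁=12, r₂=10, c₁=7, c₂=15, n=22
p_obs = C(12,6)·C(10,1)/C(22,7); sum pmf over tables with pmf ≤ p_obs
p-value (two-sided) = 0.07430
At α=0.1: p < α → reject H₀

reject H₀: yes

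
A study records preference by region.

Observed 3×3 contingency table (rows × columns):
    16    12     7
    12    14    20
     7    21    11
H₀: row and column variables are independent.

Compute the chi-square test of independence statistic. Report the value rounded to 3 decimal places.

test statistic = 12.051

Row totals [35, 46, 39], col totals [35, 47, 38], n=120
χ² = (16−10.21)²/10.21 + (12−13.71)²/13.71 + (7−11.08)²/11.08 + (12−13.42)²/13.42 + (14−18.02)²/18.02 + (20−14.57)²/14.57 + (7−11.38)²/11.38 + (21−15.28)²/15.28 + (11−12.35)²/12.35 = 12.0508
df = 4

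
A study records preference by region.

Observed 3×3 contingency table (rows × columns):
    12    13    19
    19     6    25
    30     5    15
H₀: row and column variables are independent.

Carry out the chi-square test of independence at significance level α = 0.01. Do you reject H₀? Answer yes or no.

Row totals [44, 50, 50], col totals [61, 24, 59], n=144
χ² = (12−18.64)²/18.64 + (13−7.33)²/7.33 + (19−18.03)²/18.03 + (19−21.18)²/21.18 + (6−8.33)²/8.33 + (25−20.49)²/20.49 + (30−21.18)²/21.18 + (5−8.33)²/8.33 + (15−20.49)²/20.49 = 15.1432
df = 4
p-value (upper-tail) = 0.00441
At α=0.01: p < α → reject H₀

reject H₀: yes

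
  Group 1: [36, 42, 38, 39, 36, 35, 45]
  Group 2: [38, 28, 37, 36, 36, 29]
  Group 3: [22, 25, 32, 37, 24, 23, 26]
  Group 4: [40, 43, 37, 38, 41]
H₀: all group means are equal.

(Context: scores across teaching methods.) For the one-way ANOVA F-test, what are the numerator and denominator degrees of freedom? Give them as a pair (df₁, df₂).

degrees of freedom = [3, 21]

k = 4 groups, N = 25 total
df = (k−1, N−k) = (4−1, 25−4) = (3, 21)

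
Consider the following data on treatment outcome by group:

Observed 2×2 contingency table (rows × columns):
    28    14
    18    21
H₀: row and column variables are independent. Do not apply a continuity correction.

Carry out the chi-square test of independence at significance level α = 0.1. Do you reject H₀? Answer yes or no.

reject H₀: yes

Row totals [42, 39], col totals [46, 35], n=81
χ² = (28−23.85)²/23.85 + (14−18.15)²/18.15 + (18−22.15)²/22.15 + (21−16.85)²/16.85 = 3.4676
df = 1
p-value (upper-tail) = 0.06258
At α=0.1: p < α → reject H₀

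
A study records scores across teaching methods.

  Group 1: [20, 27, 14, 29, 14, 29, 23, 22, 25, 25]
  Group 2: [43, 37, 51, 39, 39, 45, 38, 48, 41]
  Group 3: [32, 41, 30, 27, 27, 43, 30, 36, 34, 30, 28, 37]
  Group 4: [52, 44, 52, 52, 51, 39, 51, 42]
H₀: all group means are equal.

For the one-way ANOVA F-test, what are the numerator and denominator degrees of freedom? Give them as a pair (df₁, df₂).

k = 4 groups, N = 39 total
df = (k−1, N−k) = (4−1, 39−4) = (3, 35)

degrees of freedom = [3, 35]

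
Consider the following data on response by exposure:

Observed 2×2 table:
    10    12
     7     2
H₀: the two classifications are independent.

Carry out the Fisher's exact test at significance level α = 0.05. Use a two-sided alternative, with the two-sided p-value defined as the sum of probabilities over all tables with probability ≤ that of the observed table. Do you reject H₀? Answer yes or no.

reject H₀: no

Margins: r₁=22, r₂=9, c₁=17, c₂=14, n=31
p_obs = C(22,10)·C(9,7)/C(31,17); sum pmf over tables with pmf ≤ p_obs
p-value (two-sided) = 0.13166
At α=0.05: p ≥ α → fail to reject H₀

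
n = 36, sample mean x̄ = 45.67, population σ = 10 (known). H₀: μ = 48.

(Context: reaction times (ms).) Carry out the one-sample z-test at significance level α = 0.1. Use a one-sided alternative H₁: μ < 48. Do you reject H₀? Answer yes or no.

SE = σ/√n = 10/√36 = 1.6667
z = (x̄−μ₀)/SE = (45.67−48)/1.6667 = -1.3980
p-value (one-sided, H₁ less) = 0.08106
At α=0.1: p < α → reject H₀

reject H₀: yes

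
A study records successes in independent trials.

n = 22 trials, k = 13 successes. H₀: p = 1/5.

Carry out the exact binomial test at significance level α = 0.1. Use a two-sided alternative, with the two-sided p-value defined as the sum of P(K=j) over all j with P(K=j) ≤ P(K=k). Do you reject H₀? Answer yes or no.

Exact binomial: n=22, k=13, p₀=1/5=0.2000
P(X=j) = C(n,j)·p₀^j·(1−p₀)^(n−j); p = Σ P(X=j) over j with P(X=j) ≤ P(X=13)
p-value (two-sided) = 0.00006
At α=0.1: p < α → reject H₀

reject H₀: yes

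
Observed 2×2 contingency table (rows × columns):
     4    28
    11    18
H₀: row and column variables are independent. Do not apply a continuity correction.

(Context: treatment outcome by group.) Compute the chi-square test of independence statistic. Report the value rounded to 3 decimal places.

Row totals [32, 29], col totals [15, 46], n=61
χ² = (4−7.87)²/7.87 + (28−24.13)²/24.13 + (11−7.13)²/7.13 + (18−21.87)²/21.87 = 5.3059
df = 1

test statistic = 5.306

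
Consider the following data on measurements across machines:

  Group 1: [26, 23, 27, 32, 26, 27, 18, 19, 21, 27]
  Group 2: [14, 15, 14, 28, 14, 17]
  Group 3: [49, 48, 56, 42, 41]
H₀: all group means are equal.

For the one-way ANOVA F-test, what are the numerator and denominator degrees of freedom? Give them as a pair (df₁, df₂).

degrees of freedom = [2, 18]

k = 3 groups, N = 21 total
df = (k−1, N−k) = (3−1, 21−3) = (2, 18)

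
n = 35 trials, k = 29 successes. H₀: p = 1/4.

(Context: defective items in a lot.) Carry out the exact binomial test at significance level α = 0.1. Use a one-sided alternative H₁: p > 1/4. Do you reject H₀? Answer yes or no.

Exact binomial: n=35, k=29, p₀=1/4=0.2500
P(X≥29) from Σ C(n,i)·p₀^i·(1−p₀)^(n−i)
p-value (one-sided, H₁ greater) = 0.00000
At α=0.1: p < α → reject H₀

reject H₀: yes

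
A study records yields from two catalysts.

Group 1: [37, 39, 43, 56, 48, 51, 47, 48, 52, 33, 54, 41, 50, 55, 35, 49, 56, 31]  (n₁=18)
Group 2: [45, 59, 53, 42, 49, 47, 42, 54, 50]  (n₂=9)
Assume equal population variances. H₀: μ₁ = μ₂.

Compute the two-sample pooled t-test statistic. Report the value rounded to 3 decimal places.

test statistic = -1.045

x̄₁=45.833, s₁=8.111, n₁=18
x̄₂=49.000, s₂=5.701, n₂=9
s_p² = [17·8.111² + 8·5.701²]/25 = 55.1400
SE = √(s_p²·(1/18+1/9)) = 3.0315
t = (45.833−49.000)/3.0315 = -1.0446
df = 25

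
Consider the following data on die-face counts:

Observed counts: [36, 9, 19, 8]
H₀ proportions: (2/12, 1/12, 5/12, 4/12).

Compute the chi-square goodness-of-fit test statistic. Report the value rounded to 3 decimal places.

test statistic = 64.200

n = 72; E_i = n·p_i = [12.00, 6.00, 30.00, 24.00]
χ² = (36−12.00)²/12.00 + (9−6.00)²/6.00 + (19−30.00)²/30.00 + (8−24.00)²/24.00 = 64.2000
df = 3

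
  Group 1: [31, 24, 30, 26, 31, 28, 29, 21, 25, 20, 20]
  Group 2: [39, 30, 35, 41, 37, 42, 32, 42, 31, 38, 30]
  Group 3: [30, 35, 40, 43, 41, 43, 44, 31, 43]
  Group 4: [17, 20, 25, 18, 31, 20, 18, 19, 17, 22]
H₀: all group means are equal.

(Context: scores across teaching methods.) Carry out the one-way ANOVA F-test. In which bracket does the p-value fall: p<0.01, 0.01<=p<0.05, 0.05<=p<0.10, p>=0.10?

Group means [25.91, 36.09, 38.89, 20.70], grand mean 30.220
SSB = Σnᵢ(x̄ᵢ−x̄)² = 2166.217; SSW = ΣΣ(x−x̄ᵢ)² = 816.807
MSB = 2166.217/3 = 722.0724; MSW = 816.807/37 = 22.0759
F = MSB/MSW = 32.7087
df = (3, 37)
p-value (upper-tail) = 0.00000
→ bracket: p<0.01

p-value bracket: p<0.01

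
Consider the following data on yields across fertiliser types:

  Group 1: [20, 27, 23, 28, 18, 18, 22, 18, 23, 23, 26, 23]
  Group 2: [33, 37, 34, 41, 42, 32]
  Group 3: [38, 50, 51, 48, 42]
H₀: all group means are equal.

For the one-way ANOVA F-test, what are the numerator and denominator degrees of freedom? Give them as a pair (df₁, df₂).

k = 3 groups, N = 23 total
df = (k−1, N−k) = (3−1, 23−3) = (2, 20)

degrees of freedom = [2, 20]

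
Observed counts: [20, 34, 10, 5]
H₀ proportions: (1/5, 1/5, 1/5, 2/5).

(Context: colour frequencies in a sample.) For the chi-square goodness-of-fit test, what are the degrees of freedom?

df = k − 1 = 4 − 1 = 3

degrees of freedom = 3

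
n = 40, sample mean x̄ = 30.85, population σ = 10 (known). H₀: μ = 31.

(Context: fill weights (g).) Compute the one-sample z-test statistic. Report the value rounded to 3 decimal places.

SE = σ/√n = 10/√40 = 1.5811
z = (x̄−μ₀)/SE = (30.85−31)/1.5811 = -0.0949

test statistic = -0.095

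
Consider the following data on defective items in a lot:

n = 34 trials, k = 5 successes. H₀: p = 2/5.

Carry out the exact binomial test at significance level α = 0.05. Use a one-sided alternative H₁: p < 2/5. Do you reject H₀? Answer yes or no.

Exact binomial: n=34, k=5, p₀=2/5=0.4000
P(X≤5) from Σ C(n,i)·p₀^i·(1−p₀)^(n−i)
p-value (one-sided, H₁ less) = 0.00137
At α=0.05: p < α → reject H₀

reject H₀: yes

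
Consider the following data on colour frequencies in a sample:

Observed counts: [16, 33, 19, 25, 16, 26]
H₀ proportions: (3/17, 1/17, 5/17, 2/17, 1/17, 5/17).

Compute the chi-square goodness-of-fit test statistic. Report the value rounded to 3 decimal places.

n = 135; E_i = n·p_i = [23.82, 7.94, 39.71, 15.88, 7.94, 39.71]
χ² = (16−23.82)²/23.82 + (33−7.94)²/7.94 + (19−39.71)²/39.71 + (25−15.88)²/15.88 + (16−7.94)²/7.94 + (26−39.71)²/39.71 = 110.5849
df = 5

test statistic = 110.585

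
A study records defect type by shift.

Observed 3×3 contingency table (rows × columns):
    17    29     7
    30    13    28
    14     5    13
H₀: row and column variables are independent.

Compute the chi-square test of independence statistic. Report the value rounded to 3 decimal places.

test statistic = 25.244

Row totals [53, 71, 32], col totals [61, 47, 48], n=156
χ² = (17−20.72)²/20.72 + (29−15.97)²/15.97 + (7−16.31)²/16.31 + (30−27.76)²/27.76 + (13−21.39)²/21.39 + (28−21.85)²/21.85 + (14−12.51)²/12.51 + (5−9.64)²/9.64 + (13−9.85)²/9.85 = 25.2440
df = 4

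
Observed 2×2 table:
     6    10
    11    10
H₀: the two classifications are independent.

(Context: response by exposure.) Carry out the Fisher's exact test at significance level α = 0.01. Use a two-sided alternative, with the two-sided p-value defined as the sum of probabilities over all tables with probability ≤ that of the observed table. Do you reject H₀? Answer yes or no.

reject H₀: no

Margins: r₁=16, r₂=21, c₁=17, c₂=20, n=37
p_obs = C(16,6)·C(21,11)/C(37,17); sum pmf over tables with pmf ≤ p_obs
p-value (two-sided) = 0.50847
At α=0.01: p ≥ α → fail to reject H₀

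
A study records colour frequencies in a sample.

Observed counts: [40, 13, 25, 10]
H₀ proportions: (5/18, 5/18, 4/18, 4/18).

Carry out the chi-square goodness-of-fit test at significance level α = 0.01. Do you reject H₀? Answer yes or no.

reject H₀: yes

n = 88; E_i = n·p_i = [24.44, 24.44, 19.56, 19.56]
χ² = (40−24.44)²/24.44 + (13−24.44)²/24.44 + (25−19.56)²/19.56 + (10−19.56)²/19.56 = 21.4420
df = 3
p-value (upper-tail) = 0.00009
At α=0.01: p < α → reject H₀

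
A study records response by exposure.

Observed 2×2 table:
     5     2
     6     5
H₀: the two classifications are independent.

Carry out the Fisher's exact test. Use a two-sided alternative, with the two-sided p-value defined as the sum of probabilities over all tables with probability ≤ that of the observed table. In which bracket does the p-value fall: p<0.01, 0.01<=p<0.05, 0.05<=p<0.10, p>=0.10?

Margins: r₁=7, r₂=11, c₁=11, c₂=7, n=18
p_obs = C(7,5)·C(11,6)/C(18,11); sum pmf over tables with pmf ≤ p_obs
p-value (two-sided) = 0.63707
→ bracket: p>=0.10

p-value bracket: p>=0.10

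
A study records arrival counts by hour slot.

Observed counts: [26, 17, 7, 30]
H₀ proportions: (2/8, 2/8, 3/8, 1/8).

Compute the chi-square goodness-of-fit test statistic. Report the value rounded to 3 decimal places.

n = 80; E_i = n·p_i = [20.00, 20.00, 30.00, 10.00]
χ² = (26−20.00)²/20.00 + (17−20.00)²/20.00 + (7−30.00)²/30.00 + (30−10.00)²/10.00 = 59.8833
df = 3

test statistic = 59.883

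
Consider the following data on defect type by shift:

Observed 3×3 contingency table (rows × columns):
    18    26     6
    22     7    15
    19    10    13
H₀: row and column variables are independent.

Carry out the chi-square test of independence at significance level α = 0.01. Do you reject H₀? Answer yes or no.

Row totals [50, 44, 42], col totals [59, 43, 34], n=136
χ² = (18−21.69)²/21.69 + (26−15.81)²/15.81 + (6−12.50)²/12.50 + (22−19.09)²/19.09 + (7−13.91)²/13.91 + (15−11.00)²/11.00 + (19−18.22)²/18.22 + (10−13.28)²/13.28 + (13−10.50)²/10.50 = 17.3490
df = 4
p-value (upper-tail) = 0.00165
At α=0.01: p < α → reject H₀

reject H₀: yes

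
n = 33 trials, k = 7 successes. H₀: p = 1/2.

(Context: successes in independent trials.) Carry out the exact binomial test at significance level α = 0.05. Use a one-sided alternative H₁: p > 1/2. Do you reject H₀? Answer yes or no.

Exact binomial: n=33, k=7, p₀=1/2=0.5000
P(X≥7) from Σ C(n,i)·p₀^i·(1−p₀)^(n−i)
p-value (one-sided, H₁ greater) = 0.99984
At α=0.05: p ≥ α → fail to reject H₀

reject H₀: no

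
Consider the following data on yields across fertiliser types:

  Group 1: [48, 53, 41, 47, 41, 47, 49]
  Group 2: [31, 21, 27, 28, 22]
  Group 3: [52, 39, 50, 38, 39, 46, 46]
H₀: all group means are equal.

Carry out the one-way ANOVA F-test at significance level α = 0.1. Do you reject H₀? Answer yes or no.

Group means [46.57, 25.80, 44.29], grand mean 40.263
SSB = Σnᵢ(x̄ᵢ−x̄)² = 1437.741; SSW = ΣΣ(x−x̄ᵢ)² = 375.943
MSB = 1437.741/2 = 718.8707; MSW = 375.943/16 = 23.4964
F = MSB/MSW = 30.5949
df = (2, 16)
p-value (upper-tail) = 0.00000
At α=0.1: p < α → reject H₀

reject H₀: yes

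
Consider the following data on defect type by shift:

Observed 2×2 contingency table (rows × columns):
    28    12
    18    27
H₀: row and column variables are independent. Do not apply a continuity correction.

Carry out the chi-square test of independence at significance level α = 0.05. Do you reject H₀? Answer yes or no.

reject H₀: yes

Row totals [40, 45], col totals [46, 39], n=85
χ² = (28−21.65)²/21.65 + (12−18.35)²/18.35 + (18−24.35)²/24.35 + (27−20.65)²/20.65 = 7.6756
df = 1
p-value (upper-tail) = 0.00560
At α=0.05: p < α → reject H₀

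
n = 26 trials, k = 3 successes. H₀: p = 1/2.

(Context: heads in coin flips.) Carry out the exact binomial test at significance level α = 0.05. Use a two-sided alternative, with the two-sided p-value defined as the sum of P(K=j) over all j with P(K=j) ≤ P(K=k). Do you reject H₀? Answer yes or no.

reject H₀: yes

Exact binomial: n=26, k=3, p₀=1/2=0.5000
P(X=j) = C(n,j)·p₀^j·(1−p₀)^(n−j); p = Σ P(X=j) over j with P(X=j) ≤ P(X=3)
p-value (two-sided) = 0.00009
At α=0.05: p < α → reject H₀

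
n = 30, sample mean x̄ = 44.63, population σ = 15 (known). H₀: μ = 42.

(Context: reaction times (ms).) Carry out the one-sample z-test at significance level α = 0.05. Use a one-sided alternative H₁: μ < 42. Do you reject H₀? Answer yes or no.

reject H₀: no

SE = σ/√n = 15/√30 = 2.7386
z = (x̄−μ₀)/SE = (44.63−42)/2.7386 = 0.9603
p-value (one-sided, H₁ less) = 0.83156
At α=0.05: p ≥ α → fail to reject H₀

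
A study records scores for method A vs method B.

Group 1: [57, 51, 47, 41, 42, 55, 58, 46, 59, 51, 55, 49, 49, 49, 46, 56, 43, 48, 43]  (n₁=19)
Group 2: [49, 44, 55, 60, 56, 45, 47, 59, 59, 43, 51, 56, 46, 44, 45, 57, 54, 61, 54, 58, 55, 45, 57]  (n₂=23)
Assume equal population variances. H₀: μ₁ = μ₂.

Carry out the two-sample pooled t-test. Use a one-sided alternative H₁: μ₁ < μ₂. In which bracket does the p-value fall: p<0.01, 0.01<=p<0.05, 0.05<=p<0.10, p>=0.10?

x̄₁=49.737, s₁=5.636, n₁=19
x̄₂=52.174, s₂=6.080, n₂=23
s_p² = [18·5.636² + 22·6.080²]/40 = 34.6247
SE = √(s_p²·(1/19+1/23)) = 1.8242
t = (49.737−52.174)/1.8242 = -1.3360
df = 40
p-value (one-sided, H₁ less) = 0.09456
→ bracket: 0.05<=p<0.10

p-value bracket: 0.05<=p<0.10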